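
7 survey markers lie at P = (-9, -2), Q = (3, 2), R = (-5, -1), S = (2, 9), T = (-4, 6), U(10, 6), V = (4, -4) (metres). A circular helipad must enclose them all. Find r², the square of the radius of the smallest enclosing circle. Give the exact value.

106.25

The farthest pair is P–U with squared distance 425. The circle on this segment as diameter has centre (0.5, 2) and r² = 425/4 = 106.25.
Check Q: distance² to centre = 6.25 ≤ 106.25, so it lies inside.
All remaining points lie in this disk, and no smaller disk contains both endpoints, so this is the minimum enclosing circle.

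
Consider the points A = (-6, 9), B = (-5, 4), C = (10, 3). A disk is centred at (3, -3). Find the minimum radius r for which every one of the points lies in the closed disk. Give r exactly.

The required radius is the distance from (3, -3) to the farthest point.
Squared distances: 225, 113, 85.
Maximum is 225, attained at A.
r = √225 = 15.

15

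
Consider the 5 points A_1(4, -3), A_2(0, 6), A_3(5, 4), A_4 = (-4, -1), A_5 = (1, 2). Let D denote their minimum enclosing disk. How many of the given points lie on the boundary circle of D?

3

A smallest enclosing disk is always determined by at most three of the input points on its boundary.
The minimum enclosing circle is determined by three boundary points: A_1, A_3, A_4.
Their circumcentre is (22/29, 30/29) with r² = 22525/841.
The farthest remaining point A_2 is at distance² 21220/841 ≤ 22525/841.
The points at distance exactly r from the centre are A_1, A_3, A_4 — 3 points.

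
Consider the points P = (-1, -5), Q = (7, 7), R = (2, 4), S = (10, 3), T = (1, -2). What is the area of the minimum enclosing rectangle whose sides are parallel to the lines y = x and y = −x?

90

In coordinates u = x + y, v = x − y the rectangle is axis-aligned; the map (x,y)→(u,v) scales areas by 2.
u-values: -6, 14, 6, 13, -1; range = 14 − (-6) = 20.
v-values: 4, 0, -2, 7, 3; range = 7 − (-2) = 9.
Area = (20 × 9) / 2 = 90.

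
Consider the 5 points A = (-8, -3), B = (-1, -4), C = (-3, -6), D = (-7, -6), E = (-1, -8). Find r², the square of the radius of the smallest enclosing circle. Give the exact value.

A smallest enclosing disk is always determined by at most three of the input points on its boundary.
The farthest pair is A–E with squared distance 74. The circle on this segment as diameter has centre (-4.5, -5.5) and r² = 74/4 = 18.5.
Check B: distance² to centre = 14.5 ≤ 18.5, so it lies inside.
All remaining points lie in this disk, and no smaller disk contains both endpoints, so this is the minimum enclosing circle.

18.5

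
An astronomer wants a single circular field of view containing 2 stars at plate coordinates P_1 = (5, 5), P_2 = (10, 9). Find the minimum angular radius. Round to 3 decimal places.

The smallest circle enclosing two points has them as diameter endpoints.
Centre = midpoint = (7.5, 7); r² = |P_1P_2|²/4 = 41/4 = 10.25.
r = √(10.25) ≈ 3.202.

3.202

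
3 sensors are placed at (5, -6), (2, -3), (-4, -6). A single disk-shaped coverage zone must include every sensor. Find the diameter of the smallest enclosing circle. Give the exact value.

9

Call the three points A, B, C in the order given.
Side lengths²: AB² = 18, AC² = 81, BC² = 45.
Since AC² = 81 ≥ 45 + 18 = 63, the angle opposite AC is not acute, so the smallest enclosing circle has AC as diameter.
Centre = midpoint of AC = (0.5, -6), r² = 81/4 = 20.25.
Diameter = 2r = 2√(20.25) = 9.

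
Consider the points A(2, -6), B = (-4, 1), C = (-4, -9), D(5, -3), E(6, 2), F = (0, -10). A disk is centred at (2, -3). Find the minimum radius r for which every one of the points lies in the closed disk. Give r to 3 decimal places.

8.485

The required radius is the distance from (2, -3) to the farthest point.
Squared distances: 9, 52, 72, 9, 41, 53.
Maximum is 72, attained at C.
r = √72 ≈ 8.485.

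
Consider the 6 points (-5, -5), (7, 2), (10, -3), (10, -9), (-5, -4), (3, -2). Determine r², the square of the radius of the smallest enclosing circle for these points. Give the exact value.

The minimum enclosing circle is determined by three boundary points: (7, 2), (10, -9), (-5, -4).
Their circumcentre is (3, -5) with r² = 65.
The farthest remaining point (-5, -5) is at distance² 64 ≤ 65.

65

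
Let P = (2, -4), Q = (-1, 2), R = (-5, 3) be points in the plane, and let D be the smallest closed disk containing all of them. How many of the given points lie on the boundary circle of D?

2

Side lengths²: PQ² = 45, PR² = 98, QR² = 17.
Since PR² = 98 ≥ 45 + 17 = 62, the angle opposite PR is not acute, so the smallest enclosing circle has PR as diameter.
Centre = midpoint of PR = (-1.5, -0.5), r² = 98/4 = 24.5.
The points at distance exactly r from the centre are P, R — 2 points.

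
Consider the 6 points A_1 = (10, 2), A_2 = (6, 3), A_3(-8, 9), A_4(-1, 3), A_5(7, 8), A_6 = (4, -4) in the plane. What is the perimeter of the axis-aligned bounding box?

Width = max x − min x = 10 − (-8) = 18.
Height = max y − min y = 9 − (-4) = 13.
Perimeter = 2(18 + 13) = 62.

62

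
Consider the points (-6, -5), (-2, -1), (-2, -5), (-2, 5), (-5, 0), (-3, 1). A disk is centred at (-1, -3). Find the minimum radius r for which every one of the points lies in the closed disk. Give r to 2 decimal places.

8.06

The required radius is the distance from (-1, -3) to the farthest point.
Squared distances: 29, 5, 5, 65, 25, 20.
Maximum is 65, attained at (-2, 5).
r = √65 ≈ 8.06.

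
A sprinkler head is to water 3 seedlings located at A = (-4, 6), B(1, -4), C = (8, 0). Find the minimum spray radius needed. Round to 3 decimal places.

6.719

Side lengths²: AB² = 125, AC² = 180, BC² = 65.
Since AC² = 180 < 125 + 65 = 190, the triangle is acute, so the smallest enclosing circle is the circumcircle.
Circumcentre = (11/6, 8/3), r² = 1625/36.
r = √(1625/36) ≈ 6.719.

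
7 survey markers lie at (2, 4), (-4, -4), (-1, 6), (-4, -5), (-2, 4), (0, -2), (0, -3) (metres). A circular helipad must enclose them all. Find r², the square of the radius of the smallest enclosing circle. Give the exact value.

The minimum enclosing circle of a finite set is fixed by two of the points (as a diameter) or three (as a circumcircle).
The farthest pair is (-1, 6)–(-4, -5) with squared distance 130. The circle on this segment as diameter has centre (-2.5, 0.5) and r² = 130/4 = 32.5.
Check (2, 4): distance² to centre = 32.5 ≤ 32.5, so it lies inside.
All remaining points lie in this disk, and no smaller disk contains both endpoints, so this is the minimum enclosing circle.

32.5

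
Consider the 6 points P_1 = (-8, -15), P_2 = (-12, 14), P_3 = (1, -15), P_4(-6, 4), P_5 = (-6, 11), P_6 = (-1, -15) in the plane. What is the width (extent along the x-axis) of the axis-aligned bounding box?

13

max x = 1, min x = -12, so width = 13.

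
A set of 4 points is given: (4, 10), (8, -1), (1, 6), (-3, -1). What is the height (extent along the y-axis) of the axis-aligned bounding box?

max y = 10, min y = -1, so height = 11.

11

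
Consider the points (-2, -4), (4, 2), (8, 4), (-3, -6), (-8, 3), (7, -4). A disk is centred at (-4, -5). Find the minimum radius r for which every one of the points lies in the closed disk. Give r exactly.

The required radius is the distance from (-4, -5) to the farthest point.
Squared distances: 5, 113, 225, 2, 80, 122.
Maximum is 225, attained at (8, 4).
r = √225 = 15.

15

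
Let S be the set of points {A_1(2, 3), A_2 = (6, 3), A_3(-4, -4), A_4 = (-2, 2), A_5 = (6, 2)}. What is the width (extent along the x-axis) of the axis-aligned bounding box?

10

max x = 6, min x = -4, so width = 10.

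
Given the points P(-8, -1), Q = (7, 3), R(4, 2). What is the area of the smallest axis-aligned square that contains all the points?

225

The bounding box has width 15 and height 4.
An axis-aligned square enclosing the set must have side ≥ max(width, height).
So the minimum side is max(15, 4) = 15.
Area = 15² = 225.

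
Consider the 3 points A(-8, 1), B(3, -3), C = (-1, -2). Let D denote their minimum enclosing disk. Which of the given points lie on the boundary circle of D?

Side lengths²: AB² = 137, AC² = 58, BC² = 17.
Since AB² = 137 ≥ 58 + 17 = 75, the angle opposite AB is not acute, so the smallest enclosing circle has AB as diameter.
Centre = midpoint of AB = (-2.5, -1), r² = 137/4 = 34.25.
The points at distance exactly r from the centre are A, B — 2 points.

A, B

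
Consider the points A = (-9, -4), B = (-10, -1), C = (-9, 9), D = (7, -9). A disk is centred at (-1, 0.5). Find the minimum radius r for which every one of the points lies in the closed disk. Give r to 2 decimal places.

12.42

The required radius is the distance from (-1, 0.5) to the farthest point.
Squared distances: 84.25, 83.25, 136.25, 154.25.
Maximum is 154.25, attained at D.
r = √(154.25) ≈ 12.42.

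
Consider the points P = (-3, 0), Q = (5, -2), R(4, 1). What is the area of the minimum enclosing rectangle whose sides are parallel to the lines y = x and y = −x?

40

In coordinates u = x + y, v = x − y the rectangle is axis-aligned; the map (x,y)→(u,v) scales areas by 2.
u-values: -3, 3, 5; range = 5 − (-3) = 8.
v-values: -3, 7, 3; range = 7 − (-3) = 10.
Area = (8 × 10) / 2 = 40.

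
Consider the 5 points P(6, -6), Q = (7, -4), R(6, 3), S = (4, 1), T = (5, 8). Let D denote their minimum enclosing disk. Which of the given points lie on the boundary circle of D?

P, T

By Welzl's lemma the MEC is supported by two points (diametrically opposite) or three points (on a circumcircle).
The farthest pair is P–T with squared distance 197. The circle on this segment as diameter has centre (5.5, 1) and r² = 197/4 = 49.25.
Check Q: distance² to centre = 27.25 ≤ 49.25, so it lies inside.
All remaining points lie in this disk, and no smaller disk contains both endpoints, so this is the minimum enclosing circle.
The points at distance exactly r from the centre are P, T — 2 points.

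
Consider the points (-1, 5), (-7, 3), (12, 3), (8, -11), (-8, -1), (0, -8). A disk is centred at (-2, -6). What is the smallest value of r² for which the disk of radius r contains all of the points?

277

The required radius is the distance from (-2, -6) to the farthest point.
Squared distances: 122, 106, 277, 125, 61, 8.
Maximum is 277, attained at (12, 3).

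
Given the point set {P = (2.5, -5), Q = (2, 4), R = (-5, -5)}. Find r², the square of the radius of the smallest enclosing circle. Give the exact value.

21125/648

Side lengths²: PQ² = 81.25, PR² = 56.25, QR² = 130.
Since QR² = 130 < 81.25 + 56.25 = 137.5, the triangle is acute, so the smallest enclosing circle is the circumcircle.
Circumcentre = (-1.25, -25/36), r² = 21125/648.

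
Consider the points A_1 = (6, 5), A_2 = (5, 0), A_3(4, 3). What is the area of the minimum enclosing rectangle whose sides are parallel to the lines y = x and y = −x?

12

In coordinates u = x + y, v = x − y the rectangle is axis-aligned; the map (x,y)→(u,v) scales areas by 2.
u-values: 11, 5, 7; range = 11 − 5 = 6.
v-values: 1, 5, 1; range = 5 − 1 = 4.
Area = (6 × 4) / 2 = 12.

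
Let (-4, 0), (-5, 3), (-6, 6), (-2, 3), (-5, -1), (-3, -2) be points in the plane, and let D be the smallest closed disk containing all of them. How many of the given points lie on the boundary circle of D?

The farthest pair is (-6, 6)–(-3, -2) with squared distance 73. The circle on this segment as diameter has centre (-4.5, 2) and r² = 73/4 = 18.25.
Check (-4, 0): distance² to centre = 4.25 ≤ 18.25, so it lies inside.
All remaining points lie in this disk, and no smaller disk contains both endpoints, so this is the minimum enclosing circle.
The points at distance exactly r from the centre are (-6, 6), (-3, -2) — 2 points.

2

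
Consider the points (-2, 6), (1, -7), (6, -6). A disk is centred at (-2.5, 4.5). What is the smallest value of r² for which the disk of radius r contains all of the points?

182.5

The required radius is the distance from (-2.5, 4.5) to the farthest point.
Squared distances: 2.5, 144.5, 182.5.
Maximum is 182.5, attained at (6, -6).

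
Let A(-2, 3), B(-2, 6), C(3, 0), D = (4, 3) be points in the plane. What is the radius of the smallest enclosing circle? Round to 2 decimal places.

3.91

The farthest pair is B–C with squared distance 61. The circle on this segment as diameter has centre (0.5, 3) and r² = 61/4 = 15.25.
Check A: distance² to centre = 6.25 ≤ 15.25, so it lies inside.
All remaining points lie in this disk, and no smaller disk contains both endpoints, so this is the minimum enclosing circle.
r = √(15.25) ≈ 3.91.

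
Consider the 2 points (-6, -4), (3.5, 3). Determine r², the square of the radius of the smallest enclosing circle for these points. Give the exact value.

34.8125

The smallest circle enclosing two points has them as diameter endpoints.
Centre = midpoint = (-1.25, -0.5); r² = |(-6, -4)−(3.5, 3)|²/4 = 139.25/4 = 34.8125.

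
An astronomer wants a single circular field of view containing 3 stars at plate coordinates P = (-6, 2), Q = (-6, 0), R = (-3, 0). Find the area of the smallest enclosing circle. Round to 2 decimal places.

10.21

Side lengths²: PQ² = 4, PR² = 13, QR² = 9.
Since PR² = 13 ≥ 9 + 4 = 13, the angle opposite PR is not acute, so the smallest enclosing circle has PR as diameter.
Centre = midpoint of PR = (-4.5, 1), r² = 13/4 = 3.25.
Area = π·r² = π·3.25 ≈ 10.21.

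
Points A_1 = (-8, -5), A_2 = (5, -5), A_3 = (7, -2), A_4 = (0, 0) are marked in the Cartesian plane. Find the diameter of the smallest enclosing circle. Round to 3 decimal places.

A smallest enclosing disk is always determined by at most three of the input points on its boundary.
The farthest pair is A_1–A_3 with squared distance 234. The circle on this segment as diameter has centre (-0.5, -3.5) and r² = 234/4 = 58.5.
Check A_2: distance² to centre = 32.5 ≤ 58.5, so it lies inside.
All remaining points lie in this disk, and no smaller disk contains both endpoints, so this is the minimum enclosing circle.
Diameter = 2r = 2√(58.5) ≈ 15.297.

15.297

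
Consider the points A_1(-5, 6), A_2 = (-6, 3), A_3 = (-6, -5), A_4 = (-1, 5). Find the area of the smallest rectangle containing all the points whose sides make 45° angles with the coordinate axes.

75

In coordinates u = x + y, v = x − y the rectangle is axis-aligned; the map (x,y)→(u,v) scales areas by 2.
u-values: 1, -3, -11, 4; range = 4 − (-11) = 15.
v-values: -11, -9, -1, -6; range = -1 − (-11) = 10.
Area = (15 × 10) / 2 = 75.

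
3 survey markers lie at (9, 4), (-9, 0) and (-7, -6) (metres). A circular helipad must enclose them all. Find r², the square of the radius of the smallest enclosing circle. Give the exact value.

75650/841

Call the three points A, B, C in the order given.
Side lengths²: AB² = 340, AC² = 356, BC² = 40.
Since AC² = 356 < 340 + 40 = 380, the triangle is acute, so the smallest enclosing circle is the circumcircle.
Circumcentre = (14/29, -5/29), r² = 75650/841.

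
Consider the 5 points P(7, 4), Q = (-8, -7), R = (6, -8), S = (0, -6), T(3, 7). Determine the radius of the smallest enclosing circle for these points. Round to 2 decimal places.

9.30

A smallest enclosing disk is always determined by at most three of the input points on its boundary.
The farthest pair is P–Q with squared distance 346. The circle on this segment as diameter has centre (-0.5, -1.5) and r² = 346/4 = 86.5.
Check R: distance² to centre = 84.5 ≤ 86.5, so it lies inside.
All remaining points lie in this disk, and no smaller disk contains both endpoints, so this is the minimum enclosing circle.
r = √(86.5) ≈ 9.30.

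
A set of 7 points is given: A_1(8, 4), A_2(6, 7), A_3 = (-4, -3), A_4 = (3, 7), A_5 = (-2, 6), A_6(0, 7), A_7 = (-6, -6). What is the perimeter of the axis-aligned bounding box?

Width = max x − min x = 8 − (-6) = 14.
Height = max y − min y = 7 − (-6) = 13.
Perimeter = 2(14 + 13) = 54.

54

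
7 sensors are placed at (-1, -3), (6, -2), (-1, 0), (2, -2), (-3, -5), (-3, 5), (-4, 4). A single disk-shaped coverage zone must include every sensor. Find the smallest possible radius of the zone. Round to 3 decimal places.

The minimum enclosing circle of a finite set is fixed by two of the points (as a diameter) or three (as a circumcircle).
The minimum enclosing circle is determined by three boundary points: (6, -2), (-3, -5), (-3, 5).
Their circumcentre is (1/3, 0) with r² = 325/9.
The farthest remaining point (-4, 4) is at distance² 313/9 ≤ 325/9.
r = √(325/9) ≈ 6.009.

6.009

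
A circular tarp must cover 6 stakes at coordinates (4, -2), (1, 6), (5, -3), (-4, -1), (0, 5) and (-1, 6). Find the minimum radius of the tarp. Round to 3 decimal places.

5.503

A smallest enclosing disk is always determined by at most three of the input points on its boundary.
The minimum enclosing circle is determined by three boundary points: (5, -3), (-4, -1), (-1, 6).
Their circumcentre is (53/46, 43/46) with r² = 32045/1058.
The farthest remaining point (1, 6) is at distance² 27169/1058 ≤ 32045/1058.
r = √(32045/1058) ≈ 5.503.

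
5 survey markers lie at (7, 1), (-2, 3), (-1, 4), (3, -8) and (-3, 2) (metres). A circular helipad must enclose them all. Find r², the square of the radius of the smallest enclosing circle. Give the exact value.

The minimum enclosing circle is determined by three boundary points: (7, 1), (-1, 4), (3, -8).
Their circumcentre is (19/14, -79/42) with r² = 35405/882.
The farthest remaining point (-2, 3) is at distance² 30953/882 ≤ 35405/882.

35405/882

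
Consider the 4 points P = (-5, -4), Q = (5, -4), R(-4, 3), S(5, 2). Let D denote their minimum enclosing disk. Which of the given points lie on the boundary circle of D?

The minimum enclosing circle of a finite set is fixed by two of the points (as a diameter) or three (as a circumcircle).
The farthest pair is P–S with squared distance 136. The circle on this segment as diameter has centre (0, -1) and r² = 136/4 = 34.
Check Q: distance² to centre = 34 ≤ 34, so it lies inside.
All remaining points lie in this disk, and no smaller disk contains both endpoints, so this is the minimum enclosing circle.
The points at distance exactly r from the centre are P, Q, S — 3 points.

P, Q, S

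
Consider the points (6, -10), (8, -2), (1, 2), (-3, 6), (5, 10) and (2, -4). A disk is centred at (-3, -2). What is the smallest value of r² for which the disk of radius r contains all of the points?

208

The required radius is the distance from (-3, -2) to the farthest point.
Squared distances: 145, 121, 32, 64, 208, 29.
Maximum is 208, attained at (5, 10).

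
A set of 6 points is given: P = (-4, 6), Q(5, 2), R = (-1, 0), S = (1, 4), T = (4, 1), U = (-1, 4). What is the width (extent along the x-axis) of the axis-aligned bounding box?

9

max x = 5, min x = -4, so width = 9.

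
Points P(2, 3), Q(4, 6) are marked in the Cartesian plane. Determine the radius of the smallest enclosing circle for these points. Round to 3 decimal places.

The smallest circle enclosing two points has them as diameter endpoints.
Centre = midpoint = (3, 4.5); r² = |PQ|²/4 = 13/4 = 3.25.
r = √(3.25) ≈ 1.803.

1.803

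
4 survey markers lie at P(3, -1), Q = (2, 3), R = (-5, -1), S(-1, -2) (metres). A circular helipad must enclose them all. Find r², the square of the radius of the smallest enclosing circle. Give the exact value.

By Welzl's lemma the MEC is supported by two points (diametrically opposite) or three points (on a circumcircle).
The minimum enclosing circle is determined by three boundary points: P, Q, R.
Their circumcentre is (-1, 0.125) with r² = 17.265625.
The farthest remaining point S is at distance² 4.515625 ≤ 17.265625.

17.265625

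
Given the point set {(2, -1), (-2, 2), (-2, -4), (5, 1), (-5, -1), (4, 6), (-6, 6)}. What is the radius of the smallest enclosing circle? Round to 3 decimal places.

A smallest enclosing disk is always determined by at most three of the input points on its boundary.
The minimum enclosing circle is determined by three boundary points: (-2, -4), (4, 6), (-6, 6).
Their circumcentre is (-1, 2.2) with r² = 39.44.
The farthest remaining point (5, 1) is at distance² 37.44 ≤ 39.44.
r = √(39.44) ≈ 6.280.

6.280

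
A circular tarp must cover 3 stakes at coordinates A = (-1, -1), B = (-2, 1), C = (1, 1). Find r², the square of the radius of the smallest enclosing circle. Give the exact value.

Side lengths²: AB² = 5, AC² = 8, BC² = 9.
Since BC² = 9 < 8 + 5 = 13, the triangle is acute, so the smallest enclosing circle is the circumcircle.
Circumcentre = (-0.5, 0.5), r² = 2.5.

2.5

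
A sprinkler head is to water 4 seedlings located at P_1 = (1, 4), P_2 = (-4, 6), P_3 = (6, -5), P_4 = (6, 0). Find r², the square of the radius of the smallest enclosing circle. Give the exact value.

55.25

A smallest enclosing disk is always determined by at most three of the input points on its boundary.
The farthest pair is P_2–P_3 with squared distance 221. The circle on this segment as diameter has centre (1, 0.5) and r² = 221/4 = 55.25.
Check P_1: distance² to centre = 12.25 ≤ 55.25, so it lies inside.
All remaining points lie in this disk, and no smaller disk contains both endpoints, so this is the minimum enclosing circle.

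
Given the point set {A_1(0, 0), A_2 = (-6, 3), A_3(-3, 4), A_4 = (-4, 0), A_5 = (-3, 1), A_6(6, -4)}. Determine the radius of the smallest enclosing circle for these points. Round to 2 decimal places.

6.95

The minimum enclosing circle of a finite set is fixed by two of the points (as a diameter) or three (as a circumcircle).
The farthest pair is A_2–A_6 with squared distance 193. The circle on this segment as diameter has centre (0, -0.5) and r² = 193/4 = 48.25.
Check A_1: distance² to centre = 0.25 ≤ 48.25, so it lies inside.
All remaining points lie in this disk, and no smaller disk contains both endpoints, so this is the minimum enclosing circle.
r = √(48.25) ≈ 6.95.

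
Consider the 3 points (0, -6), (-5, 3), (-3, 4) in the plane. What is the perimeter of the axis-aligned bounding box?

Width = max x − min x = 0 − (-5) = 5.
Height = max y − min y = 4 − (-6) = 10.
Perimeter = 2(5 + 10) = 30.

30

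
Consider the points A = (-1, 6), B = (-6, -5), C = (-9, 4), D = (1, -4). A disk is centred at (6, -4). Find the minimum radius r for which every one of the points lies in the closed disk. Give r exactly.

17

The required radius is the distance from (6, -4) to the farthest point.
Squared distances: 149, 145, 289, 25.
Maximum is 289, attained at C.
r = √289 = 17.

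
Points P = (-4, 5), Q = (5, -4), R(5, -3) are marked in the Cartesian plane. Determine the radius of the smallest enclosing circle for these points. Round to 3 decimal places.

Side lengths²: PQ² = 162, PR² = 145, QR² = 1.
Since PQ² = 162 ≥ 145 + 1 = 146, the angle opposite PQ is not acute, so the smallest enclosing circle has PQ as diameter.
Centre = midpoint of PQ = (0.5, 0.5), r² = 162/4 = 40.5.
r = √(40.5) ≈ 6.364.

6.364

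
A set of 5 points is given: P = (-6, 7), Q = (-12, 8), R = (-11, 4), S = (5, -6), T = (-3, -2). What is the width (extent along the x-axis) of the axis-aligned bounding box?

max x = 5, min x = -12, so width = 17.

17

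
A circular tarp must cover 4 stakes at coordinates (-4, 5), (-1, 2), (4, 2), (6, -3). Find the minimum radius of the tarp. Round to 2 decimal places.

6.40

The farthest pair is (-4, 5)–(6, -3) with squared distance 164. The circle on this segment as diameter has centre (1, 1) and r² = 164/4 = 41.
Check (-1, 2): distance² to centre = 5 ≤ 41, so it lies inside.
All remaining points lie in this disk, and no smaller disk contains both endpoints, so this is the minimum enclosing circle.
r = √41 ≈ 6.40.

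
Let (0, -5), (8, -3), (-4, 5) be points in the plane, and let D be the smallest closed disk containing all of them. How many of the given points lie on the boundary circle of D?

Call the three points A, B, C in the order given.
Side lengths²: AB² = 68, AC² = 116, BC² = 208.
Since BC² = 208 ≥ 116 + 68 = 184, the angle opposite BC is not acute, so the smallest enclosing circle has BC as diameter.
Centre = midpoint of BC = (2, 1), r² = 208/4 = 52.
The points at distance exactly r from the centre are (8, -3), (-4, 5) — 2 points.

2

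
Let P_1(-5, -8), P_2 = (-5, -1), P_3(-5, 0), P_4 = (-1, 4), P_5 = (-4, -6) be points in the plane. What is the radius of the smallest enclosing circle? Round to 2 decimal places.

By Welzl's lemma the MEC is supported by two points (diametrically opposite) or three points (on a circumcircle).
The farthest pair is P_1–P_4 with squared distance 160. The circle on this segment as diameter has centre (-3, -2) and r² = 160/4 = 40.
Check P_2: distance² to centre = 5 ≤ 40, so it lies inside.
All remaining points lie in this disk, and no smaller disk contains both endpoints, so this is the minimum enclosing circle.
r = √40 ≈ 6.32.

6.32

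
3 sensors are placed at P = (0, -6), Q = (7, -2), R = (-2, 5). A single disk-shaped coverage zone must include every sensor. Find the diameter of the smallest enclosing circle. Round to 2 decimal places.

Side lengths²: PQ² = 65, PR² = 125, QR² = 130.
Since QR² = 130 < 125 + 65 = 190, the triangle is acute, so the smallest enclosing circle is the circumcircle.
Circumcentre = (43/34, -3/34), r² = 21125/578.
Diameter = 2r = 2√(21125/578) ≈ 12.09.

12.09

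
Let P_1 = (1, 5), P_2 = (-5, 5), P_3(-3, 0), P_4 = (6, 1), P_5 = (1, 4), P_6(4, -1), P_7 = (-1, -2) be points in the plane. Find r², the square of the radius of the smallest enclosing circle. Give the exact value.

34.25

By Welzl's lemma the MEC is supported by two points (diametrically opposite) or three points (on a circumcircle).
The farthest pair is P_2–P_4 with squared distance 137. The circle on this segment as diameter has centre (0.5, 3) and r² = 137/4 = 34.25.
Check P_1: distance² to centre = 4.25 ≤ 34.25, so it lies inside.
All remaining points lie in this disk, and no smaller disk contains both endpoints, so this is the minimum enclosing circle.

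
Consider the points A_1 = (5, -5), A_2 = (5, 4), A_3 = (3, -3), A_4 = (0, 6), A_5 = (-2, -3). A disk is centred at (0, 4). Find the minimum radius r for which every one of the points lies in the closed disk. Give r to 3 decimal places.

10.296

The required radius is the distance from (0, 4) to the farthest point.
Squared distances: 106, 25, 58, 4, 53.
Maximum is 106, attained at A_1.
r = √106 ≈ 10.296.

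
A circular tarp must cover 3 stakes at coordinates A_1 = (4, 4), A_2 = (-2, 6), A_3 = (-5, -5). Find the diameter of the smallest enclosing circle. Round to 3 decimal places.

12.748

Side lengths²: A_1A_2² = 40, A_1A_3² = 162, A_2A_3² = 130.
Since A_1A_3² = 162 < 130 + 40 = 170, the triangle is acute, so the smallest enclosing circle is the circumcircle.
Circumcentre = (-0.75, -0.25), r² = 40.625.
Diameter = 2r = 2√(40.625) ≈ 12.748.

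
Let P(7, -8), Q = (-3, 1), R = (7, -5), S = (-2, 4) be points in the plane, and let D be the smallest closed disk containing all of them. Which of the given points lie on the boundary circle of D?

By Welzl's lemma the MEC is supported by two points (diametrically opposite) or three points (on a circumcircle).
The farthest pair is P–S with squared distance 225. The circle on this segment as diameter has centre (2.5, -2) and r² = 225/4 = 56.25.
Check Q: distance² to centre = 39.25 ≤ 56.25, so it lies inside.
All remaining points lie in this disk, and no smaller disk contains both endpoints, so this is the minimum enclosing circle.
The points at distance exactly r from the centre are P, S — 2 points.

P, S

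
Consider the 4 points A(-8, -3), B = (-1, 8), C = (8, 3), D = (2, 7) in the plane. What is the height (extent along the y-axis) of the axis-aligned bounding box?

11

max y = 8, min y = -3, so height = 11.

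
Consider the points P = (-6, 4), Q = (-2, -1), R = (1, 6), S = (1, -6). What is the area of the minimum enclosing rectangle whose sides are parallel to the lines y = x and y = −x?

102

In coordinates u = x + y, v = x − y the rectangle is axis-aligned; the map (x,y)→(u,v) scales areas by 2.
u-values: -2, -3, 7, -5; range = 7 − (-5) = 12.
v-values: -10, -1, -5, 7; range = 7 − (-10) = 17.
Area = (12 × 17) / 2 = 102.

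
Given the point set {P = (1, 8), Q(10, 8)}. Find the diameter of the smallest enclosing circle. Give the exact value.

9

The smallest circle enclosing two points has them as diameter endpoints.
Centre = midpoint = (5.5, 8); r² = |PQ|²/4 = 81/4 = 20.25.
Diameter = 2r = 2√(20.25) = 9.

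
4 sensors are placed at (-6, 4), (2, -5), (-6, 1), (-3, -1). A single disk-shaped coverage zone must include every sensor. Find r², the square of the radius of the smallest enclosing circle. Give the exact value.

36.25

The farthest pair is (-6, 4)–(2, -5) with squared distance 145. The circle on this segment as diameter has centre (-2, -0.5) and r² = 145/4 = 36.25.
Check (-6, 1): distance² to centre = 18.25 ≤ 36.25, so it lies inside.
All remaining points lie in this disk, and no smaller disk contains both endpoints, so this is the minimum enclosing circle.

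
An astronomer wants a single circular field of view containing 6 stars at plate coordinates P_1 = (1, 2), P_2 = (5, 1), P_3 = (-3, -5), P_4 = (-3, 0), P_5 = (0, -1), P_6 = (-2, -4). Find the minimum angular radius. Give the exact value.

5

By Welzl's lemma the MEC is supported by two points (diametrically opposite) or three points (on a circumcircle).
The farthest pair is P_2–P_3 with squared distance 100. The circle on this segment as diameter has centre (1, -2) and r² = 100/4 = 25.
Check P_1: distance² to centre = 16 ≤ 25, so it lies inside.
All remaining points lie in this disk, and no smaller disk contains both endpoints, so this is the minimum enclosing circle.
r = √25 = 5.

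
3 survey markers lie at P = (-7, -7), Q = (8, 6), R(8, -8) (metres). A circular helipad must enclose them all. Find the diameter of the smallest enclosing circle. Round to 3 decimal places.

Side lengths²: PQ² = 394, PR² = 226, QR² = 196.
Since PQ² = 394 < 226 + 196 = 422, the triangle is acute, so the smallest enclosing circle is the circumcircle.
Circumcentre = (14/15, -1), r² = 22261/225.
Diameter = 2r = 2√(22261/225) ≈ 19.893.

19.893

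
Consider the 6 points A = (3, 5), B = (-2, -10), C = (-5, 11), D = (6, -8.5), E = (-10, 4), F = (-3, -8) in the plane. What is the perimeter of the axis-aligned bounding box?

Width = max x − min x = 6 − (-10) = 16.
Height = max y − min y = 11 − (-10) = 21.
Perimeter = 2(16 + 21) = 74.

74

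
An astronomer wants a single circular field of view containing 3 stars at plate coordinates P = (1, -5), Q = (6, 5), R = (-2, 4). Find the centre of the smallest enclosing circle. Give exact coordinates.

(2.5, 0.5)

Side lengths²: PQ² = 125, PR² = 90, QR² = 65.
Since PQ² = 125 < 90 + 65 = 155, the triangle is acute, so the smallest enclosing circle is the circumcircle.
Circumcentre = (2.5, 0.5), r² = 32.5.
Centre = (2.5, 0.5).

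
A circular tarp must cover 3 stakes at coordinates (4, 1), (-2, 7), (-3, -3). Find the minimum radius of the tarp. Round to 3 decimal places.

Call the three points A, B, C in the order given.
Side lengths²: AB² = 72, AC² = 65, BC² = 101.
Since BC² = 101 < 72 + 65 = 137, the triangle is acute, so the smallest enclosing circle is the circumcircle.
Circumcentre = (-25/22, 41/22), r² = 6565/242.
r = √(6565/242) ≈ 5.208.

5.208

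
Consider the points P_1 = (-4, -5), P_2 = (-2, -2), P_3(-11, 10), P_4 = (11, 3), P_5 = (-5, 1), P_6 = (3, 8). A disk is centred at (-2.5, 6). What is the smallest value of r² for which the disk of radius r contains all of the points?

191.25

The required radius is the distance from (-2.5, 6) to the farthest point.
Squared distances: 123.25, 64.25, 88.25, 191.25, 31.25, 34.25.
Maximum is 191.25, attained at P_4.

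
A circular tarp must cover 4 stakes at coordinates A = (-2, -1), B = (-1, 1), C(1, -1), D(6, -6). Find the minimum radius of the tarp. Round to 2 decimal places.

The minimum enclosing circle of a finite set is fixed by two of the points (as a diameter) or three (as a circumcircle).
The farthest pair is B–D with squared distance 98. The circle on this segment as diameter has centre (2.5, -2.5) and r² = 98/4 = 24.5.
Check A: distance² to centre = 22.5 ≤ 24.5, so it lies inside.
All remaining points lie in this disk, and no smaller disk contains both endpoints, so this is the minimum enclosing circle.
r = √(24.5) ≈ 4.95.

4.95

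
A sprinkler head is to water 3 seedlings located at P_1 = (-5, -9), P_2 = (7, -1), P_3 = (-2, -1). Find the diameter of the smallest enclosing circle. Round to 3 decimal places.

Side lengths²: P_1P_2² = 208, P_1P_3² = 73, P_2P_3² = 81.
Since P_1P_2² = 208 ≥ 81 + 73 = 154, the angle opposite P_1P_2 is not acute, so the smallest enclosing circle has P_1P_2 as diameter.
Centre = midpoint of P_1P_2 = (1, -5), r² = 208/4 = 52.
Diameter = 2r = 2√52 ≈ 14.422.

14.422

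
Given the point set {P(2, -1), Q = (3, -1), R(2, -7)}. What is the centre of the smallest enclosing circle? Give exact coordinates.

Side lengths²: PQ² = 1, PR² = 36, QR² = 37.
Since QR² = 37 ≥ 36 + 1 = 37, the angle opposite QR is not acute, so the smallest enclosing circle has QR as diameter.
Centre = midpoint of QR = (2.5, -4), r² = 37/4 = 9.25.
Centre = (2.5, -4).

(2.5, -4)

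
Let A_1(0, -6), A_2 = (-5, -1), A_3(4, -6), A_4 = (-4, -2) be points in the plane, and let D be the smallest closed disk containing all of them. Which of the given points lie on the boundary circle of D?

A_2, A_3

The minimum enclosing circle of a finite set is fixed by two of the points (as a diameter) or three (as a circumcircle).
The farthest pair is A_2–A_3 with squared distance 106. The circle on this segment as diameter has centre (-0.5, -3.5) and r² = 106/4 = 26.5.
Check A_1: distance² to centre = 6.5 ≤ 26.5, so it lies inside.
All remaining points lie in this disk, and no smaller disk contains both endpoints, so this is the minimum enclosing circle.
The points at distance exactly r from the centre are A_2, A_3 — 2 points.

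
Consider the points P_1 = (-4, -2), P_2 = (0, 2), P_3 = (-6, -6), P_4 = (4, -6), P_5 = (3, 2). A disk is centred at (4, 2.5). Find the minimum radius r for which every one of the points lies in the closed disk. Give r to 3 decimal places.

The required radius is the distance from (4, 2.5) to the farthest point.
Squared distances: 84.25, 16.25, 172.25, 72.25, 1.25.
Maximum is 172.25, attained at P_3.
r = √(172.25) ≈ 13.124.

13.124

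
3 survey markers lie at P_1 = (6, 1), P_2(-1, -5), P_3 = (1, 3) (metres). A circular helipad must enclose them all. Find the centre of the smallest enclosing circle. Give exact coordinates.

Side lengths²: P_1P_2² = 85, P_1P_3² = 29, P_2P_3² = 68.
Since P_1P_2² = 85 < 68 + 29 = 97, the triangle is acute, so the smallest enclosing circle is the circumcircle.
Circumcentre = (23/11, -67/44), r² = 41905/1936.
Centre = (23/11, -67/44).

(23/11, -67/44)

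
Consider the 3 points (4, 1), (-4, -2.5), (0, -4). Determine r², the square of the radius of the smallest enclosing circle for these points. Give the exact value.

19.0625

Call the three points A, B, C in the order given.
Side lengths²: AB² = 76.25, AC² = 41, BC² = 18.25.
Since AB² = 76.25 ≥ 41 + 18.25 = 59.25, the angle opposite AB is not acute, so the smallest enclosing circle has AB as diameter.
Centre = midpoint of AB = (0, -0.75), r² = 76.25/4 = 19.0625.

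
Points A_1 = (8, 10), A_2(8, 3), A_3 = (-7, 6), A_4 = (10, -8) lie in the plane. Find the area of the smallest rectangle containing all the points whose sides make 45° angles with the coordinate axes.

In coordinates u = x + y, v = x − y the rectangle is axis-aligned; the map (x,y)→(u,v) scales areas by 2.
u-values: 18, 11, -1, 2; range = 18 − (-1) = 19.
v-values: -2, 5, -13, 18; range = 18 − (-13) = 31.
Area = (19 × 31) / 2 = 294.5.

294.5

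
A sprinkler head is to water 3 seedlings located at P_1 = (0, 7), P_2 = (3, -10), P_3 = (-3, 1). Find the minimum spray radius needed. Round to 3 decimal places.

Side lengths²: P_1P_2² = 298, P_1P_3² = 45, P_2P_3² = 157.
Since P_1P_2² = 298 ≥ 157 + 45 = 202, the angle opposite P_1P_2 is not acute, so the smallest enclosing circle has P_1P_2 as diameter.
Centre = midpoint of P_1P_2 = (1.5, -1.5), r² = 298/4 = 74.5.
r = √(74.5) ≈ 8.631.

8.631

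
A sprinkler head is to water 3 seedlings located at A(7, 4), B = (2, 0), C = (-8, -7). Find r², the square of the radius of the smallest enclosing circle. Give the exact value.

Side lengths²: AB² = 41, AC² = 346, BC² = 149.
Since AC² = 346 ≥ 149 + 41 = 190, the angle opposite AC is not acute, so the smallest enclosing circle has AC as diameter.
Centre = midpoint of AC = (-0.5, -1.5), r² = 346/4 = 86.5.

86.5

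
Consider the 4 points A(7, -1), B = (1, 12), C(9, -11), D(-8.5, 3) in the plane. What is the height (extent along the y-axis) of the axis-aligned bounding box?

23

max y = 12, min y = -11, so height = 23.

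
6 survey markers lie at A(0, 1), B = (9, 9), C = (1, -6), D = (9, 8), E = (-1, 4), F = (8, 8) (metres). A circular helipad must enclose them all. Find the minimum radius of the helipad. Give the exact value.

8.5

The farthest pair is B–C with squared distance 289. The circle on this segment as diameter has centre (5, 1.5) and r² = 289/4 = 72.25.
Check A: distance² to centre = 25.25 ≤ 72.25, so it lies inside.
All remaining points lie in this disk, and no smaller disk contains both endpoints, so this is the minimum enclosing circle.
r = √(72.25) = 8.5.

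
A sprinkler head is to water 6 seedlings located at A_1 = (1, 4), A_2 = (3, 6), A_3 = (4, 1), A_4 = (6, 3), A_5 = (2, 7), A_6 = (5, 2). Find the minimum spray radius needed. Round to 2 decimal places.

3.16

The farthest pair is A_3–A_5 with squared distance 40. The circle on this segment as diameter has centre (3, 4) and r² = 40/4 = 10.
Check A_1: distance² to centre = 4 ≤ 10, so it lies inside.
All remaining points lie in this disk, and no smaller disk contains both endpoints, so this is the minimum enclosing circle.
r = √10 ≈ 3.16.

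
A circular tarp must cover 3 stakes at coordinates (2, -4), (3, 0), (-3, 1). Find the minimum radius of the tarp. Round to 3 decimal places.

3.547

Call the three points A, B, C in the order given.
Side lengths²: AB² = 17, AC² = 50, BC² = 37.
Since AC² = 50 < 37 + 17 = 54, the triangle is acute, so the smallest enclosing circle is the circumcircle.
Circumcentre = (-0.3, -1.3), r² = 12.58.
r = √(12.58) ≈ 3.547.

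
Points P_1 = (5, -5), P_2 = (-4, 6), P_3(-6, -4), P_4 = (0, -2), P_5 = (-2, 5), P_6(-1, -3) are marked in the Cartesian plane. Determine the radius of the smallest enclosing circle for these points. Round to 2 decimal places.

7.15

The minimum enclosing circle of a finite set is fixed by two of the points (as a diameter) or three (as a circumcircle).
The minimum enclosing circle is determined by three boundary points: P_1, P_2, P_3.
Their circumcentre is (-5/56, 1/56) with r² = 80093/1568.
The farthest remaining point P_5 is at distance² 44645/1568 ≤ 80093/1568.
r = √(80093/1568) ≈ 7.15.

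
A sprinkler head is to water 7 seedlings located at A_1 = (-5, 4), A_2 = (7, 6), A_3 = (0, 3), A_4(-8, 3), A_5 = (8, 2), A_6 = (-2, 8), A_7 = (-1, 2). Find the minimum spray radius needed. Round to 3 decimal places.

A smallest enclosing disk is always determined by at most three of the input points on its boundary.
The farthest pair is A_4–A_5 with squared distance 257. The circle on this segment as diameter has centre (0, 2.5) and r² = 257/4 = 64.25.
Check A_1: distance² to centre = 27.25 ≤ 64.25, so it lies inside.
All remaining points lie in this disk, and no smaller disk contains both endpoints, so this is the minimum enclosing circle.
r = √(64.25) ≈ 8.016.

8.016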